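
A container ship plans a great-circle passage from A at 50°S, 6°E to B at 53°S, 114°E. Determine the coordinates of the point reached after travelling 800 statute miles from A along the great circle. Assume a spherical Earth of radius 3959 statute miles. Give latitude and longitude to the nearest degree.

The haversine formula gives a central angle δ ≈ 1.056 rad (60.5°) between the endpoints. The total great-circle distance is δ·R ≈ 1.056 × 3959 ≈ 4181 mi, so the target fraction is f = 800/4181 ≈ 0.191.
Interpolate at f ≈ 0.191 with slerp weights a = sin((1−f)δ)/sin δ ≈ 0.866, b = sin(fδ)/sin δ ≈ 0.231.
p = a·p₁ + b·p₂ ≈ (0.497, 0.185, -0.848); φ = arcsin(p_z) ≈ -57.96°, λ = atan2(p_y, p_x) ≈ 20.40°.

≈ 58°S, 20°E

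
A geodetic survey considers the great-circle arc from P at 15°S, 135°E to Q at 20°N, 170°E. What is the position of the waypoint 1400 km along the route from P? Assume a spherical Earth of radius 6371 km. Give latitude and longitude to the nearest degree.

≈ 6°S, 144°E

From cos δ = sin φ₁ sin φ₂ + cos φ₁ cos φ₂ cos Δλ, the central angle is δ ≈ 0.857 rad (49.1°). The total great-circle distance is δ·R ≈ 0.857 × 6371 ≈ 5457 km, so the target fraction is f = 1400/5457 ≈ 0.257.
Interpolate at f ≈ 0.257 with slerp weights a = sin((1−f)δ)/sin δ ≈ 0.787, b = sin(fδ)/sin δ ≈ 0.288.
p = a·p₁ + b·p₂ ≈ (-0.804, 0.585, -0.105); φ = arcsin(p_z) ≈ -6.03°, λ = atan2(p_y, p_x) ≈ 144.00°.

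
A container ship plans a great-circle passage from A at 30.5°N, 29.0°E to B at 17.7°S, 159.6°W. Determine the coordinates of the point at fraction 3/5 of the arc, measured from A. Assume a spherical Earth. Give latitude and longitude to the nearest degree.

≈ 39°N, 165°E

Convert each endpoint to a unit vector on the sphere (x = cos φ cos λ, y = cos φ sin λ, z = sin φ).
The central angle between the endpoints is δ = arccos(p₁·p₂) ≈ 2.880 rad (165.0°).
Interpolate at f = 3/5 with slerp weights a = sin((1−f)δ)/sin δ ≈ 3.529, b = sin(fδ)/sin δ ≈ 3.816.
p = a·p₁ + b·p₂ ≈ (-0.747, 0.207, 0.631); φ = arcsin(p_z) ≈ 39.14°, λ = atan2(p_y, p_x) ≈ 164.51°.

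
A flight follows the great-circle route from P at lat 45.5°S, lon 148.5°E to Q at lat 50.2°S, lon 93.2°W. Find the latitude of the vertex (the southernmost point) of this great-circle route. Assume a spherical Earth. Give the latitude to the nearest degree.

≈ 65°S

The great circle lies in the plane with unit normal n̂ = (p₁ × p₂)/|p₁ × p₂|.
Here n̂_z ≈ +0.419; the vertex latitude is φ_max = arccos|n̂_z| ≈ 65.2°.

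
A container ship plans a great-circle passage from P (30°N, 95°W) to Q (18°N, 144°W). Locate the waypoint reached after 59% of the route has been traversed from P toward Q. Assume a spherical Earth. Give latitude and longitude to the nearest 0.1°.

Convert each endpoint to a unit vector on the sphere (x = cos φ cos λ, y = cos φ sin λ, z = sin φ).
The central angle between the endpoints is δ = arccos(p₁·p₂) ≈ 0.803 rad (46.0°).
Interpolate at f = 0.59 with slerp weights a = sin((1−f)δ)/sin δ ≈ 0.449, b = sin(fδ)/sin δ ≈ 0.634.
p = a·p₁ + b·p₂ ≈ (-0.522, -0.742, 0.421); φ = arcsin(p_z) ≈ 24.87°, λ = atan2(p_y, p_x) ≈ -125.11°.

≈ (24.9°N, 125.1°W)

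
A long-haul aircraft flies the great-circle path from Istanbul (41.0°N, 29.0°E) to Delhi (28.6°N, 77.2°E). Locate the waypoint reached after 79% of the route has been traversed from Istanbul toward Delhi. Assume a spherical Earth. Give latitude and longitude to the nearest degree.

Convert each endpoint to a unit vector on the sphere (x = cos φ cos λ, y = cos φ sin λ, z = sin φ).
The central angle between the endpoints is δ = arccos(p₁·p₂) ≈ 0.714 rad (40.9°).
Interpolate at f = 0.79 with slerp weights a = sin((1−f)δ)/sin δ ≈ 0.228, b = sin(fδ)/sin δ ≈ 0.816.
p = a·p₁ + b·p₂ ≈ (0.309, 0.782, 0.540); φ = arcsin(p_z) ≈ 32.71°, λ = atan2(p_y, p_x) ≈ 68.43°.

≈ 33°N, 68°E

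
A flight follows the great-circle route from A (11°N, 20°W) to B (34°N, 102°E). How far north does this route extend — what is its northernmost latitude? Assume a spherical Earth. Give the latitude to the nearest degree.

≈ 43°N

The great circle lies in the plane with unit normal n̂ = (p₁ × p₂)/|p₁ × p₂|.
Here n̂_z ≈ +0.730; the vertex latitude is φ_max = arccos|n̂_z| ≈ 43.1°.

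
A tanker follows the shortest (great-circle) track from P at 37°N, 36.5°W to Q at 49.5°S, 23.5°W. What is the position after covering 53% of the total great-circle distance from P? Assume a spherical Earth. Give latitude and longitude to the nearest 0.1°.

Convert each endpoint to a unit vector on the sphere (x = cos φ cos λ, y = cos φ sin λ, z = sin φ).
The central angle between the endpoints is δ = arccos(p₁·p₂) ≈ 1.523 rad (87.3°).
Interpolate at f = 0.53 with slerp weights a = sin((1−f)δ)/sin δ ≈ 0.657, b = sin(fδ)/sin δ ≈ 0.723.
p = a·p₁ + b·p₂ ≈ (0.852, -0.499, -0.155); φ = arcsin(p_z) ≈ -8.89°, λ = atan2(p_y, p_x) ≈ -30.36°.

≈ 8.9°S, 30.4°W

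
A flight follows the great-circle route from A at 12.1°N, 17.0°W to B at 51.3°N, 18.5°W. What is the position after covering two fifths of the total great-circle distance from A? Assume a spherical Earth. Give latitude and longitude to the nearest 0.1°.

≈ 27.8°N, 17.5°W

Write both endpoints as unit vectors p₁, p₂ with components (cos φ cos λ, cos φ sin λ, sin φ).
The central angle between the endpoints is δ = arccos(p₁·p₂) ≈ 0.685 rad (39.2°).
Interpolate at f = 2/5 with slerp weights a = sin((1−f)δ)/sin δ ≈ 0.631, b = sin(fδ)/sin δ ≈ 0.428.
p = a·p₁ + b·p₂ ≈ (0.844, -0.265, 0.466); φ = arcsin(p_z) ≈ 27.78°, λ = atan2(p_y, p_x) ≈ -17.45°.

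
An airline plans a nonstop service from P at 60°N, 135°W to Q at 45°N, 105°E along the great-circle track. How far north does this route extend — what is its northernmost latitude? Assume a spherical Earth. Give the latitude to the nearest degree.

≈ 70°N

The great circle lies in the plane with unit normal n̂ = (p₁ × p₂)/|p₁ × p₂|.
Here n̂_z ≈ -0.340; the vertex latitude is φ_max = arccos|n̂_z| ≈ 70.1°.
Check via Clairaut: cos φ_max = |cos φ₁| · sin C = cos(60.0°)·sin(42.9°) ≈ 0.340, again giving ≈ 70.1°.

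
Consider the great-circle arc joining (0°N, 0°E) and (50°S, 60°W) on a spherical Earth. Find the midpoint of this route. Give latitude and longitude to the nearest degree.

≈ (28°S, 23°W)

Write both endpoints as unit vectors p₁, p₂ with components (cos φ cos λ, cos φ sin λ, sin φ).
The central angle between the endpoints is δ = arccos(p₁·p₂) ≈ 1.244 rad (71.3°).
Interpolate at f = 1/2 with slerp weights a = sin((1−f)δ)/sin δ ≈ 0.615, b = sin(fδ)/sin δ ≈ 0.615.
p = a·p₁ + b·p₂ ≈ (0.813, -0.342, -0.471); φ = arcsin(p_z) ≈ -28.11°, λ = atan2(p_y, p_x) ≈ -22.84°.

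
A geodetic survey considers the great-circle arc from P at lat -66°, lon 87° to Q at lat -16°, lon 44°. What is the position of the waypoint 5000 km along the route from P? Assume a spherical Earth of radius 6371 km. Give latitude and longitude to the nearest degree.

≈ lat -28°, lon 49°

Convert each endpoint to a unit vector on the sphere (x = cos φ cos λ, y = cos φ sin λ, z = sin φ).
The central angle between the endpoints is δ = arccos(p₁·p₂) ≈ 1.003 rad (57.5°). The total great-circle distance is δ·R ≈ 1.003 × 6371 ≈ 6390 km, so the target fraction is f = 5000/6390 ≈ 0.782.
Interpolate at f ≈ 0.782 with slerp weights a = sin((1−f)δ)/sin δ ≈ 0.257, b = sin(fδ)/sin δ ≈ 0.838.
p = a·p₁ + b·p₂ ≈ (0.585, 0.664, -0.466); φ = arcsin(p_z) ≈ -27.75°, λ = atan2(p_y, p_x) ≈ 48.62°.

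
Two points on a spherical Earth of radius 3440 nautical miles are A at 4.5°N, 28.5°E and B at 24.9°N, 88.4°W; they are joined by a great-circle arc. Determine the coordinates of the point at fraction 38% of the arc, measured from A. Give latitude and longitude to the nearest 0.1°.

Write both endpoints as unit vectors p₁, p₂ with components (cos φ cos λ, cos φ sin λ, sin φ).
The central angle between the endpoints is δ = arccos(p₁·p₂) ≈ 1.956 rad (112.1°).
Interpolate at f = 0.38 with slerp weights a = sin((1−f)δ)/sin δ ≈ 1.011, b = sin(fδ)/sin δ ≈ 0.730.
p = a·p₁ + b·p₂ ≈ (0.904, -0.181, 0.387); φ = arcsin(p_z) ≈ 22.76°, λ = atan2(p_y, p_x) ≈ -11.35°.

≈ 22.8°N, 11.3°W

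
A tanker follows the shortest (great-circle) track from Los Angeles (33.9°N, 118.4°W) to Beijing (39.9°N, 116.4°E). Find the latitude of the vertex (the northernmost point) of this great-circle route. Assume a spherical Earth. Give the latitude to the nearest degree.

≈ 59°N

The great circle lies in the plane with unit normal n̂ = (p₁ × p₂)/|p₁ × p₂|.
Here n̂_z ≈ -0.520; the vertex latitude is φ_max = arccos|n̂_z| ≈ 58.6°.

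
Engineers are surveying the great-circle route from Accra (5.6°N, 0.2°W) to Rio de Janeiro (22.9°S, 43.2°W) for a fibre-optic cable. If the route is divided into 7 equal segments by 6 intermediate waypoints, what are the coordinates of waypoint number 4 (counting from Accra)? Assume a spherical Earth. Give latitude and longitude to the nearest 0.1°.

Write both endpoints as unit vectors p₁, p₂ with components (cos φ cos λ, cos φ sin λ, sin φ).
The central angle between the endpoints is δ = arccos(p₁·p₂) ≈ 0.886 rad (50.8°).
Interpolate at f = 4/7 with slerp weights a = sin((1−f)δ)/sin δ ≈ 0.479, b = sin(fδ)/sin δ ≈ 0.626.
p = a·p₁ + b·p₂ ≈ (0.897, -0.396, -0.197); φ = arcsin(p_z) ≈ -11.36°, λ = atan2(p_y, p_x) ≈ -23.85°.

≈ (11.4°S, 23.9°W)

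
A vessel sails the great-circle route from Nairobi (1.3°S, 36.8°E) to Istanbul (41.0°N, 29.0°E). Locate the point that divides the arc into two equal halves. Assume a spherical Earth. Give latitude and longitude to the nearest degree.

Convert each endpoint to a unit vector on the sphere (x = cos φ cos λ, y = cos φ sin λ, z = sin φ).
The central angle between the endpoints is δ = arccos(p₁·p₂) ≈ 0.749 rad (42.9°).
Interpolate at f = 1/2 with slerp weights a = sin((1−f)δ)/sin δ ≈ 0.537, b = sin(fδ)/sin δ ≈ 0.537.
p = a·p₁ + b·p₂ ≈ (0.785, 0.518, 0.340); φ = arcsin(p_z) ≈ 19.89°, λ = atan2(p_y, p_x) ≈ 33.45°.

≈ 20°N, 33°E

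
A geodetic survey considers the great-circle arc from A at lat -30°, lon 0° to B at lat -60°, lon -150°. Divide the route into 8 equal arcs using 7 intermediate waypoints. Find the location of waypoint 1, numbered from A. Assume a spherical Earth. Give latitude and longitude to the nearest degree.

≈ lat -40°, lon -4°

Convert each endpoint to a unit vector on the sphere (x = cos φ cos λ, y = cos φ sin λ, z = sin φ).
The central angle between the endpoints is δ = arccos(p₁·p₂) ≈ 1.513 rad (86.7°).
Interpolate at f = 1/8 with slerp weights a = sin((1−f)δ)/sin δ ≈ 0.971, b = sin(fδ)/sin δ ≈ 0.188.
p = a·p₁ + b·p₂ ≈ (0.760, -0.047, -0.649); φ = arcsin(p_z) ≈ -40.44°, λ = atan2(p_y, p_x) ≈ -3.55°.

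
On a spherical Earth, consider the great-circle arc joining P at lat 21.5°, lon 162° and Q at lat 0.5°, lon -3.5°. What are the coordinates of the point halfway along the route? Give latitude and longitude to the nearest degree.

Convert each endpoint to a unit vector on the sphere (x = cos φ cos λ, y = cos φ sin λ, z = sin φ).
The central angle between the endpoints is δ = arccos(p₁·p₂) ≈ 2.685 rad (153.8°).
Interpolate at f = 1/2 with slerp weights a = sin((1−f)δ)/sin δ ≈ 2.209, b = sin(fδ)/sin δ ≈ 2.209.
p = a·p₁ + b·p₂ ≈ (0.250, 0.500, 0.829); φ = arcsin(p_z) ≈ 55.99°, λ = atan2(p_y, p_x) ≈ 63.44°.

≈ lat 56°, lon 63°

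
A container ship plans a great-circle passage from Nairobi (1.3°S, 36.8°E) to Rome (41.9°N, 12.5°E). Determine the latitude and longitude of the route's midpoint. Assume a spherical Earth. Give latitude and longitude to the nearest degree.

The haversine formula gives a central angle δ ≈ 0.846 rad (48.5°) between the endpoints.
Interpolate at f = 1/2 with slerp weights a = sin((1−f)δ)/sin δ ≈ 0.548, b = sin(fδ)/sin δ ≈ 0.548.
p = a·p₁ + b·p₂ ≈ (0.837, 0.417, 0.354); φ = arcsin(p_z) ≈ 20.72°, λ = atan2(p_y, p_x) ≈ 26.46°.

≈ 21°N, 26°E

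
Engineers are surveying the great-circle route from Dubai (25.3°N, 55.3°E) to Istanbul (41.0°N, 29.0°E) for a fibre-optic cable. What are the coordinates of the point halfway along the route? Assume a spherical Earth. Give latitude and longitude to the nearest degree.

≈ 34°N, 43°E

The haversine formula gives a central angle δ ≈ 0.469 rad (26.9°) between the endpoints.
Interpolate at f = 1/2 with slerp weights a = sin((1−f)δ)/sin δ ≈ 0.514, b = sin(fδ)/sin δ ≈ 0.514.
p = a·p₁ + b·p₂ ≈ (0.604, 0.570, 0.557); φ = arcsin(p_z) ≈ 33.84°, λ = atan2(p_y, p_x) ≈ 43.36°.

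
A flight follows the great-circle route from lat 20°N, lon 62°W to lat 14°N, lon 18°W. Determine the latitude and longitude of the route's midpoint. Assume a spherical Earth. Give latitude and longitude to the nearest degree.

The haversine formula gives a central angle δ ≈ 0.740 rad (42.4°) between the endpoints.
Interpolate at f = 1/2 with slerp weights a = sin((1−f)δ)/sin δ ≈ 0.536, b = sin(fδ)/sin δ ≈ 0.536.
p = a·p₁ + b·p₂ ≈ (0.731, -0.606, 0.313); φ = arcsin(p_z) ≈ 18.25°, λ = atan2(p_y, p_x) ≈ -39.63°.

≈ lat 18°N, lon 40°W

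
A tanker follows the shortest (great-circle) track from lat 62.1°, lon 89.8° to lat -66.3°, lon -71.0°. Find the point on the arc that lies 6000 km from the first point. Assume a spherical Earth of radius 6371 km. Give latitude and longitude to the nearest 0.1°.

Convert each endpoint to a unit vector on the sphere (x = cos φ cos λ, y = cos φ sin λ, z = sin φ).
The central angle between the endpoints is δ = arccos(p₁·p₂) ≈ 2.979 rad (170.7°). The total great-circle distance is δ·R ≈ 2.979 × 6371 ≈ 18981 km, so the target fraction is f = 6000/18981 ≈ 0.316.
Interpolate at f ≈ 0.316 with slerp weights a = sin((1−f)δ)/sin δ ≈ 5.526, b = sin(fδ)/sin δ ≈ 5.003.
p = a·p₁ + b·p₂ ≈ (0.664, 0.684, 0.302); φ = arcsin(p_z) ≈ 17.59°, λ = atan2(p_y, p_x) ≈ 45.87°.

≈ lat 17.6°, lon 45.9°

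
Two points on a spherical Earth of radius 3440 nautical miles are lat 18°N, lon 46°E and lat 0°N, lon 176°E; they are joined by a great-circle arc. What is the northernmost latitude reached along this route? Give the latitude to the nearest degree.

≈ 23°N

The great circle lies in the plane with unit normal n̂ = (p₁ × p₂)/|p₁ × p₂|.
Here n̂_z ≈ +0.921; the vertex latitude is φ_max = arccos|n̂_z| ≈ 23.0°.
Check via Clairaut: cos φ_max = |cos φ₁| · sin C = cos(18.0°)·sin(75.5°) ≈ 0.921, again giving ≈ 23.0°.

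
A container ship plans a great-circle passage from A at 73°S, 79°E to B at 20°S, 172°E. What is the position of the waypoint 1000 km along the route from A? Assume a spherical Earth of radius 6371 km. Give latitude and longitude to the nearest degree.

≈ 72°S, 109°E

From cos δ = sin φ₁ sin φ₂ + cos φ₁ cos φ₂ cos Δλ, the central angle is δ ≈ 1.253 rad (71.8°). The total great-circle distance is δ·R ≈ 1.253 × 6371 ≈ 7981 km, so the target fraction is f = 1000/7981 ≈ 0.125.
Interpolate at f ≈ 0.125 with slerp weights a = sin((1−f)δ)/sin δ ≈ 0.936, b = sin(fδ)/sin δ ≈ 0.165.
p = a·p₁ + b·p₂ ≈ (-0.101, 0.290, -0.952); φ = arcsin(p_z) ≈ -72.11°, λ = atan2(p_y, p_x) ≈ 109.17°.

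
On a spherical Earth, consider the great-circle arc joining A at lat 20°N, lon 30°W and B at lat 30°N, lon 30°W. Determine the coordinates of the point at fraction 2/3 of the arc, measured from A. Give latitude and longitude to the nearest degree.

≈ lat 27°N, lon 30°W

The haversine formula gives a central angle δ ≈ 0.175 rad (10.0°) between the endpoints.
Interpolate at f = 2/3 with slerp weights a = sin((1−f)δ)/sin δ ≈ 0.335, b = sin(fδ)/sin δ ≈ 0.669.
p = a·p₁ + b·p₂ ≈ (0.774, -0.447, 0.449); φ = arcsin(p_z) ≈ 26.67°, λ = atan2(p_y, p_x) ≈ -30.00°.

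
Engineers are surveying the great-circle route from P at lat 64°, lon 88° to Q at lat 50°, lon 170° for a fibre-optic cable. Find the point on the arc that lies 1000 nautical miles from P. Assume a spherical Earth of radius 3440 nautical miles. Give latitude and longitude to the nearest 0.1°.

≈ lat 65.2°, lon 127.4°

From cos δ = sin φ₁ sin φ₂ + cos φ₁ cos φ₂ cos Δλ, the central angle is δ ≈ 0.756 rad (43.3°). The total great-circle distance is δ·R ≈ 0.756 × 3440 ≈ 2600 nmi, so the target fraction is f = 1000/2600 ≈ 0.385.
Interpolate at f ≈ 0.385 with slerp weights a = sin((1−f)δ)/sin δ ≈ 0.654, b = sin(fδ)/sin δ ≈ 0.418.
p = a·p₁ + b·p₂ ≈ (-0.255, 0.333, 0.908); φ = arcsin(p_z) ≈ 65.21°, λ = atan2(p_y, p_x) ≈ 127.38°.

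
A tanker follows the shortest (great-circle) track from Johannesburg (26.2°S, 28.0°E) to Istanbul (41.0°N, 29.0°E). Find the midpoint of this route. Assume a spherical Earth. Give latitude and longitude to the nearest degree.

≈ (7°N, 28°E)

Write both endpoints as unit vectors p₁, p₂ with components (cos φ cos λ, cos φ sin λ, sin φ).
The central angle between the endpoints is δ = arccos(p₁·p₂) ≈ 1.173 rad (67.2°).
Interpolate at f = 1/2 with slerp weights a = sin((1−f)δ)/sin δ ≈ 0.600, b = sin(fδ)/sin δ ≈ 0.600.
p = a·p₁ + b·p₂ ≈ (0.872, 0.473, 0.129); φ = arcsin(p_z) ≈ 7.40°, λ = atan2(p_y, p_x) ≈ 28.46°.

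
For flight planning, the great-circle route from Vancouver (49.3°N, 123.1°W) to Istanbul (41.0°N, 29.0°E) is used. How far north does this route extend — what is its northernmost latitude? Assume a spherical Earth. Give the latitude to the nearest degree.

≈ 77°N

The great circle lies in the plane with unit normal n̂ = (p₁ × p₂)/|p₁ × p₂|.
Here n̂_z ≈ +0.231; the vertex latitude is φ_max = arccos|n̂_z| ≈ 76.7°.
Check via Clairaut: cos φ_max = |cos φ₁| · sin C = cos(49.3°)·sin(20.7°) ≈ 0.231, again giving ≈ 76.7°.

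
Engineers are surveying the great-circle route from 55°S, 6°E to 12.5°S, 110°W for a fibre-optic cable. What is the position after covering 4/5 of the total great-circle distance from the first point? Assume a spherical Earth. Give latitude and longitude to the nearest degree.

Write both endpoints as unit vectors p₁, p₂ with components (cos φ cos λ, cos φ sin λ, sin φ).
The central angle between the endpoints is δ = arccos(p₁·p₂) ≈ 1.639 rad (93.9°).
Interpolate at f = 4/5 with slerp weights a = sin((1−f)δ)/sin δ ≈ 0.323, b = sin(fδ)/sin δ ≈ 0.969.
p = a·p₁ + b·p₂ ≈ (-0.139, -0.869, -0.474); φ = arcsin(p_z) ≈ -28.30°, λ = atan2(p_y, p_x) ≈ -99.11°.

≈ 28°S, 99°W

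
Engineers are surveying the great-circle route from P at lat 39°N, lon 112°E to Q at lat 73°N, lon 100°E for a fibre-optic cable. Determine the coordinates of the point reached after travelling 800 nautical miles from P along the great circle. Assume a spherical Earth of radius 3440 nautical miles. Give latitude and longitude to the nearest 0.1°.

From cos δ = sin φ₁ sin φ₂ + cos φ₁ cos φ₂ cos Δλ, the central angle is δ ≈ 0.602 rad (34.5°). The total great-circle distance is δ·R ≈ 0.602 × 3440 ≈ 2072 nmi, so the target fraction is f = 800/2072 ≈ 0.386.
Interpolate at f ≈ 0.386 with slerp weights a = sin((1−f)δ)/sin δ ≈ 0.638, b = sin(fδ)/sin δ ≈ 0.407.
p = a·p₁ + b·p₂ ≈ (-0.206, 0.577, 0.790); φ = arcsin(p_z) ≈ 52.23°, λ = atan2(p_y, p_x) ≈ 109.69°.

≈ lat 52.2°N, lon 109.7°E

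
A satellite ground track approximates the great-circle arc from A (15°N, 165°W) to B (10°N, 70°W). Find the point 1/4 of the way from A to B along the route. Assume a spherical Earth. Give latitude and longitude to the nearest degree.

Convert each endpoint to a unit vector on the sphere (x = cos φ cos λ, y = cos φ sin λ, z = sin φ).
The central angle between the endpoints is δ = arccos(p₁·p₂) ≈ 1.609 rad (92.2°).
Interpolate at f = 1/4 with slerp weights a = sin((1−f)δ)/sin δ ≈ 0.935, b = sin(fδ)/sin δ ≈ 0.392.
p = a·p₁ + b·p₂ ≈ (-0.740, -0.596, 0.310); φ = arcsin(p_z) ≈ 18.06°, λ = atan2(p_y, p_x) ≈ -141.16°.

≈ (18°N, 141°W)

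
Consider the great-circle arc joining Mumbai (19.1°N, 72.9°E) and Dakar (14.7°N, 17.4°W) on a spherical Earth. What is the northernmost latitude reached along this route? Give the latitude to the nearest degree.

≈ 24°N

The great circle lies in the plane with unit normal n̂ = (p₁ × p₂)/|p₁ × p₂|.
Here n̂_z ≈ -0.917; the vertex latitude is φ_max = arccos|n̂_z| ≈ 23.5°.
Check via Clairaut: cos φ_max = |cos φ₁| · sin C = cos(19.1°)·sin(76.0°) ≈ 0.917, again giving ≈ 23.5°.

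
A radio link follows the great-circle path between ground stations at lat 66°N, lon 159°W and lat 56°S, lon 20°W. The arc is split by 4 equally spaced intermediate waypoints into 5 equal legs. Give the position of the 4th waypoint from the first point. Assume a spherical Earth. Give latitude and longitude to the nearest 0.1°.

≈ lat 30.2°S, lon 46.0°W

Write both endpoints as unit vectors p₁, p₂ with components (cos φ cos λ, cos φ sin λ, sin φ).
The central angle between the endpoints is δ = arccos(p₁·p₂) ≈ 2.763 rad (158.3°).
Interpolate at f = 4/5 with slerp weights a = sin((1−f)δ)/sin δ ≈ 1.418, b = sin(fδ)/sin δ ≈ 2.169.
p = a·p₁ + b·p₂ ≈ (0.601, -0.622, -0.502); φ = arcsin(p_z) ≈ -30.16°, λ = atan2(p_y, p_x) ≈ -45.96°.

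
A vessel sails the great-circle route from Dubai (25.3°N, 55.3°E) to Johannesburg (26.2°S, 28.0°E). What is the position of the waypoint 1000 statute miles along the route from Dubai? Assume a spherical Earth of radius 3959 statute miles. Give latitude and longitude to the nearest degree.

Write both endpoints as unit vectors p₁, p₂ with components (cos φ cos λ, cos φ sin λ, sin φ).
The central angle between the endpoints is δ = arccos(p₁·p₂) ≈ 1.010 rad (57.8°). The total great-circle distance is δ·R ≈ 1.010 × 3959 ≈ 3997 mi, so the target fraction is f = 1000/3997 ≈ 0.250.
Interpolate at f ≈ 0.250 with slerp weights a = sin((1−f)δ)/sin δ ≈ 0.811, b = sin(fδ)/sin δ ≈ 0.295.
p = a·p₁ + b·p₂ ≈ (0.651, 0.727, 0.216); φ = arcsin(p_z) ≈ 12.49°, λ = atan2(p_y, p_x) ≈ 48.15°.

≈ 12°N, 48°E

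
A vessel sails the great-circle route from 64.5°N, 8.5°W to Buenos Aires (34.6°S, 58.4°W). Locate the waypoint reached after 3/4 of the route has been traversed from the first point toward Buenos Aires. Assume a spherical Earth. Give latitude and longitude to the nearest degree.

Write both endpoints as unit vectors p₁, p₂ with components (cos φ cos λ, cos φ sin λ, sin φ).
The central angle between the endpoints is δ = arccos(p₁·p₂) ≈ 1.859 rad (106.5°).
Interpolate at f = 3/4 with slerp weights a = sin((1−f)δ)/sin δ ≈ 0.467, b = sin(fδ)/sin δ ≈ 1.027.
p = a·p₁ + b·p₂ ≈ (0.642, -0.750, -0.161); φ = arcsin(p_z) ≈ -9.27°, λ = atan2(p_y, p_x) ≈ -49.43°.

≈ 9°S, 49°W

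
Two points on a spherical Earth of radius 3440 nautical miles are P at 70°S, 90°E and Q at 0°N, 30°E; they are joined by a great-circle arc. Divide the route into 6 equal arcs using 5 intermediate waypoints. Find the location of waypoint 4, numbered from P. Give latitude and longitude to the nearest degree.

From cos δ = sin φ₁ sin φ₂ + cos φ₁ cos φ₂ cos Δλ, the central angle is δ ≈ 1.399 rad (80.2°).
Interpolate at f = 4/6 with slerp weights a = sin((1−f)δ)/sin δ ≈ 0.456, b = sin(fδ)/sin δ ≈ 0.815.
p = a·p₁ + b·p₂ ≈ (0.706, 0.564, -0.429); φ = arcsin(p_z) ≈ -25.39°, λ = atan2(p_y, p_x) ≈ 38.60°.

≈ 25°S, 39°E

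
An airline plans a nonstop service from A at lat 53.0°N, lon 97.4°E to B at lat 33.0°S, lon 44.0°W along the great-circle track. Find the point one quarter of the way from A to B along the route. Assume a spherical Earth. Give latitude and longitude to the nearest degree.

≈ lat 50°N, lon 37°E

Convert each endpoint to a unit vector on the sphere (x = cos φ cos λ, y = cos φ sin λ, z = sin φ).
The central angle between the endpoints is δ = arccos(p₁·p₂) ≈ 2.549 rad (146.0°).
Interpolate at f = 1/4 with slerp weights a = sin((1−f)δ)/sin δ ≈ 1.687, b = sin(fδ)/sin δ ≈ 1.065.
p = a·p₁ + b·p₂ ≈ (0.512, 0.386, 0.767); φ = arcsin(p_z) ≈ 50.12°, λ = atan2(p_y, p_x) ≈ 37.05°.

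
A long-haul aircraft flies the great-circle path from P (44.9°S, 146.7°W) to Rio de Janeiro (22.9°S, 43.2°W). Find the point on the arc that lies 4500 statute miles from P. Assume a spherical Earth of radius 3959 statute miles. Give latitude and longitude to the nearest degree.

Write both endpoints as unit vectors p₁, p₂ with components (cos φ cos λ, cos φ sin λ, sin φ).
The central angle between the endpoints is δ = arccos(p₁·p₂) ≈ 1.448 rad (83.0°). The total great-circle distance is δ·R ≈ 1.448 × 3959 ≈ 5733 mi, so the target fraction is f = 4500/5733 ≈ 0.785.
Interpolate at f ≈ 0.785 with slerp weights a = sin((1−f)δ)/sin δ ≈ 0.309, b = sin(fδ)/sin δ ≈ 0.914.
p = a·p₁ + b·p₂ ≈ (0.431, -0.697, -0.574); φ = arcsin(p_z) ≈ -35.01°, λ = atan2(p_y, p_x) ≈ -58.25°.

≈ (35°S, 58°W)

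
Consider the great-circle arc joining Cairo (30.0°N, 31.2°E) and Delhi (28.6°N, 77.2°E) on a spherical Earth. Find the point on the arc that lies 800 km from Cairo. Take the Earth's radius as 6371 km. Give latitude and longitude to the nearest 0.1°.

Write both endpoints as unit vectors p₁, p₂ with components (cos φ cos λ, cos φ sin λ, sin φ).
The central angle between the endpoints is δ = arccos(p₁·p₂) ≈ 0.696 rad (39.9°). The total great-circle distance is δ·R ≈ 0.696 × 6371 ≈ 4433 km, so the target fraction is f = 800/4433 ≈ 0.180.
Interpolate at f ≈ 0.180 with slerp weights a = sin((1−f)δ)/sin δ ≈ 0.842, b = sin(fδ)/sin δ ≈ 0.195.
p = a·p₁ + b·p₂ ≈ (0.662, 0.545, 0.515); φ = arcsin(p_z) ≈ 30.97°, λ = atan2(p_y, p_x) ≈ 39.47°.

≈ 31.0°N, 39.5°E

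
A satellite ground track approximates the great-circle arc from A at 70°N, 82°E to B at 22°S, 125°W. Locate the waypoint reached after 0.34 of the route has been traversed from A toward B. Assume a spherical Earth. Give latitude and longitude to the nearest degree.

Write both endpoints as unit vectors p₁, p₂ with components (cos φ cos λ, cos φ sin λ, sin φ).
The central angle between the endpoints is δ = arccos(p₁·p₂) ≈ 2.258 rad (129.4°).
Interpolate at f = 0.34 with slerp weights a = sin((1−f)δ)/sin δ ≈ 1.290, b = sin(fδ)/sin δ ≈ 0.899.
p = a·p₁ + b·p₂ ≈ (-0.417, -0.246, 0.875); φ = arcsin(p_z) ≈ 61.08°, λ = atan2(p_y, p_x) ≈ -149.46°.

≈ 61°N, 149°W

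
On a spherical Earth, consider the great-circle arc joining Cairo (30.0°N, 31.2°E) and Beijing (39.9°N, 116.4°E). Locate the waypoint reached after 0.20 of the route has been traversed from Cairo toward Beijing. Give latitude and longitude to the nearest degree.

The haversine formula gives a central angle δ ≈ 1.185 rad (67.9°) between the endpoints.
Interpolate at f = 0.20 with slerp weights a = sin((1−f)δ)/sin δ ≈ 0.877, b = sin(fδ)/sin δ ≈ 0.253.
p = a·p₁ + b·p₂ ≈ (0.563, 0.567, 0.601); φ = arcsin(p_z) ≈ 36.93°, λ = atan2(p_y, p_x) ≈ 45.23°.

≈ (37°N, 45°E)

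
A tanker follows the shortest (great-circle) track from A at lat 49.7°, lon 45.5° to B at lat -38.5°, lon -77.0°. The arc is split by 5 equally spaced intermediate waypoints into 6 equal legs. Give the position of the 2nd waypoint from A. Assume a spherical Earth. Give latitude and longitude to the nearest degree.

≈ lat 28°, lon -9°

The haversine formula gives a central angle δ ≈ 2.414 rad (138.3°) between the endpoints.
Interpolate at f = 2/6 with slerp weights a = sin((1−f)δ)/sin δ ≈ 1.502, b = sin(fδ)/sin δ ≈ 1.083.
p = a·p₁ + b·p₂ ≈ (0.872, -0.133, 0.471); φ = arcsin(p_z) ≈ 28.12°, λ = atan2(p_y, p_x) ≈ -8.68°.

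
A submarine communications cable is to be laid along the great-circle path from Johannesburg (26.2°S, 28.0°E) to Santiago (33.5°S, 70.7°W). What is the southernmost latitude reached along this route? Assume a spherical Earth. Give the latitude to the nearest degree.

≈ 42°S

The great circle lies in the plane with unit normal n̂ = (p₁ × p₂)/|p₁ × p₂|.
Here n̂_z ≈ -0.746; the vertex latitude is φ_max = arccos|n̂_z| ≈ 41.8°.
Check via Clairaut: cos φ_max = |cos φ₁| · sin C = cos(26.2°)·sin(123.8°) ≈ 0.746, again giving ≈ 41.8°.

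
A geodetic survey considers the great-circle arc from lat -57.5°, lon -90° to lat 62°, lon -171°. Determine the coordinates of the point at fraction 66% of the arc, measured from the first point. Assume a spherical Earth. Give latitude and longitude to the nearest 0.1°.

≈ lat 23.1°, lon -135.3°

Convert each endpoint to a unit vector on the sphere (x = cos φ cos λ, y = cos φ sin λ, z = sin φ).
The central angle between the endpoints is δ = arccos(p₁·p₂) ≈ 2.354 rad (134.8°).
Interpolate at f = 0.66 with slerp weights a = sin((1−f)δ)/sin δ ≈ 1.012, b = sin(fδ)/sin δ ≈ 1.410.
p = a·p₁ + b·p₂ ≈ (-0.654, -0.647, 0.392); φ = arcsin(p_z) ≈ 23.06°, λ = atan2(p_y, p_x) ≈ -135.29°.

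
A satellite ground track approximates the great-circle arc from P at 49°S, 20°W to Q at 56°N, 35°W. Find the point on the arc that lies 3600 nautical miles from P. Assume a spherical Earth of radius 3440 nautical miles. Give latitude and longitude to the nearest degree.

Write both endpoints as unit vectors p₁, p₂ with components (cos φ cos λ, cos φ sin λ, sin φ).
The central angle between the endpoints is δ = arccos(p₁·p₂) ≈ 1.846 rad (105.7°). The total great-circle distance is δ·R ≈ 1.846 × 3440 ≈ 6349 nmi, so the target fraction is f = 3600/6349 ≈ 0.567.
Interpolate at f ≈ 0.567 with slerp weights a = sin((1−f)δ)/sin δ ≈ 0.745, b = sin(fδ)/sin δ ≈ 0.899.
p = a·p₁ + b·p₂ ≈ (0.871, -0.456, 0.184); φ = arcsin(p_z) ≈ 10.58°, λ = atan2(p_y, p_x) ≈ -27.61°.

≈ 11°N, 28°W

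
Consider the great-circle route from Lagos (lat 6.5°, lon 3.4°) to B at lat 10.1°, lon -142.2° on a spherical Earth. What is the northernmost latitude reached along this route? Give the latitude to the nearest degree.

The great circle lies in the plane with unit normal n̂ = (p₁ × p₂)/|p₁ × p₂|.
Here n̂_z ≈ -0.896; the vertex latitude is φ_max = arccos|n̂_z| ≈ 26.3°.
Check via Clairaut: cos φ_max = |cos φ₁| · sin C = cos(6.5°)·sin(64.4°) ≈ 0.896, again giving ≈ 26.3°.

≈ 26°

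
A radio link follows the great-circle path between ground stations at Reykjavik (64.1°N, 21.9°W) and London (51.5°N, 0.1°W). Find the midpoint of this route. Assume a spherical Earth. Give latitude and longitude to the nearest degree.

Convert each endpoint to a unit vector on the sphere (x = cos φ cos λ, y = cos φ sin λ, z = sin φ).
The central angle between the endpoints is δ = arccos(p₁·p₂) ≈ 0.296 rad (17.0°).
Interpolate at f = 1/2 with slerp weights a = sin((1−f)δ)/sin δ ≈ 0.506, b = sin(fδ)/sin δ ≈ 0.506.
p = a·p₁ + b·p₂ ≈ (0.520, -0.083, 0.850); φ = arcsin(p_z) ≈ 58.25°, λ = atan2(p_y, p_x) ≈ -9.07°.

≈ 58°N, 9°W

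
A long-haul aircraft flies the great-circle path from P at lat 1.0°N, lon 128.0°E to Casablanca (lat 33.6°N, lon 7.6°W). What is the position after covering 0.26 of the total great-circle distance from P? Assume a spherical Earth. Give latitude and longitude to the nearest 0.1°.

≈ lat 23.0°N, lon 103.0°E

Convert each endpoint to a unit vector on the sphere (x = cos φ cos λ, y = cos φ sin λ, z = sin φ).
The central angle between the endpoints is δ = arccos(p₁·p₂) ≈ 2.196 rad (125.8°).
Interpolate at f = 0.26 with slerp weights a = sin((1−f)δ)/sin δ ≈ 1.232, b = sin(fδ)/sin δ ≈ 0.667.
p = a·p₁ + b·p₂ ≈ (-0.208, 0.897, 0.390); φ = arcsin(p_z) ≈ 22.98°, λ = atan2(p_y, p_x) ≈ 103.04°.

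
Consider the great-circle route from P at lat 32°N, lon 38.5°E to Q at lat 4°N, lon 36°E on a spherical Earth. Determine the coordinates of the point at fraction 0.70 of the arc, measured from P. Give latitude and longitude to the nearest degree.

≈ lat 12°N, lon 37°E

Convert each endpoint to a unit vector on the sphere (x = cos φ cos λ, y = cos φ sin λ, z = sin φ).
The central angle between the endpoints is δ = arccos(p₁·p₂) ≈ 0.490 rad (28.1°).
Interpolate at f = 0.70 with slerp weights a = sin((1−f)δ)/sin δ ≈ 0.311, b = sin(fδ)/sin δ ≈ 0.715.
p = a·p₁ + b·p₂ ≈ (0.783, 0.583, 0.215); φ = arcsin(p_z) ≈ 12.40°, λ = atan2(p_y, p_x) ≈ 36.68°.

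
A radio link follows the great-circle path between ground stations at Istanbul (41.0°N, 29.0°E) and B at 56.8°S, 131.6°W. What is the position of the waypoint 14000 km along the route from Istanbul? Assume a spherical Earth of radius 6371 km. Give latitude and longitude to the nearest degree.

Write both endpoints as unit vectors p₁, p₂ with components (cos φ cos λ, cos φ sin λ, sin φ).
The central angle between the endpoints is δ = arccos(p₁·p₂) ≈ 2.790 rad (159.8°). The total great-circle distance is δ·R ≈ 2.790 × 6371 ≈ 17774 km, so the target fraction is f = 14000/17774 ≈ 0.788.
Interpolate at f ≈ 0.788 with slerp weights a = sin((1−f)δ)/sin δ ≈ 1.620, b = sin(fδ)/sin δ ≈ 2.351.
p = a·p₁ + b·p₂ ≈ (0.215, -0.370, -0.904); φ = arcsin(p_z) ≈ -64.68°, λ = atan2(p_y, p_x) ≈ -59.83°.

≈ 65°S, 60°W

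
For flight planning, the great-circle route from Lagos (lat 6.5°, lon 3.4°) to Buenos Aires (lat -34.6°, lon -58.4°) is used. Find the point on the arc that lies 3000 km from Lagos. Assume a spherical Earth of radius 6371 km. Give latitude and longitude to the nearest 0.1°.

≈ lat -10.9°, lon -17.3°

Write both endpoints as unit vectors p₁, p₂ with components (cos φ cos λ, cos φ sin λ, sin φ).
The central angle between the endpoints is δ = arccos(p₁·p₂) ≈ 1.243 rad (71.2°). The total great-circle distance is δ·R ≈ 1.243 × 6371 ≈ 7918 km, so the target fraction is f = 3000/7918 ≈ 0.379.
Interpolate at f ≈ 0.379 with slerp weights a = sin((1−f)δ)/sin δ ≈ 0.737, b = sin(fδ)/sin δ ≈ 0.479.
p = a·p₁ + b·p₂ ≈ (0.937, -0.293, -0.189); φ = arcsin(p_z) ≈ -10.88°, λ = atan2(p_y, p_x) ≈ -17.33°.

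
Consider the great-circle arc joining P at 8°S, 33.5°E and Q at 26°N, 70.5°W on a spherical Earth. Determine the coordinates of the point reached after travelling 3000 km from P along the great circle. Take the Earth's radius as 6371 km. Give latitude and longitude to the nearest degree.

≈ 4°N, 9°E

From cos δ = sin φ₁ sin φ₂ + cos φ₁ cos φ₂ cos Δλ, the central angle is δ ≈ 1.851 rad (106.0°). The total great-circle distance is δ·R ≈ 1.851 × 6371 ≈ 11791 km, so the target fraction is f = 3000/11791 ≈ 0.254.
Interpolate at f ≈ 0.254 with slerp weights a = sin((1−f)δ)/sin δ ≈ 1.022, b = sin(fδ)/sin δ ≈ 0.472.
p = a·p₁ + b·p₂ ≈ (0.985, 0.158, 0.065); φ = arcsin(p_z) ≈ 3.71°, λ = atan2(p_y, p_x) ≈ 9.14°.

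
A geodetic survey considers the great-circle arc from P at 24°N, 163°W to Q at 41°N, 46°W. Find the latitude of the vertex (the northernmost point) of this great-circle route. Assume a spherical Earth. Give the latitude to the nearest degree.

≈ 52°N

The great circle lies in the plane with unit normal n̂ = (p₁ × p₂)/|p₁ × p₂|.
Here n̂_z ≈ +0.615; the vertex latitude is φ_max = arccos|n̂_z| ≈ 52.1°.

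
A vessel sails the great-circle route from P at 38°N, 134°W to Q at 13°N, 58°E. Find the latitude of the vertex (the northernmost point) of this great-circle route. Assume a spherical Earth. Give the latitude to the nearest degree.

≈ 78°N

The great circle lies in the plane with unit normal n̂ = (p₁ × p₂)/|p₁ × p₂|.
Here n̂_z ≈ -0.202; the vertex latitude is φ_max = arccos|n̂_z| ≈ 78.3°.
Check via Clairaut: cos φ_max = |cos φ₁| · sin C = cos(38.0°)·sin(14.9°) ≈ 0.202, again giving ≈ 78.3°.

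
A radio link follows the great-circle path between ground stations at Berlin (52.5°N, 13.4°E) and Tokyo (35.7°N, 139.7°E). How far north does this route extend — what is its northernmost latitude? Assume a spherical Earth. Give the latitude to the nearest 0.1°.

≈ 66.2°N

The great circle lies in the plane with unit normal n̂ = (p₁ × p₂)/|p₁ × p₂|.
Here n̂_z ≈ +0.404; the vertex latitude is φ_max = arccos|n̂_z| ≈ 66.2°.
Check via Clairaut: cos φ_max = |cos φ₁| · sin C = cos(52.5°)·sin(41.6°) ≈ 0.404, again giving ≈ 66.2°.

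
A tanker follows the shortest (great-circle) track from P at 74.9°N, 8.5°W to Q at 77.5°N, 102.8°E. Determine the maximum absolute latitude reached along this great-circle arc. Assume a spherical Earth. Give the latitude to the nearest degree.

The great circle lies in the plane with unit normal n̂ = (p₁ × p₂)/|p₁ × p₂|.
Here n̂_z ≈ +0.136; the vertex latitude is φ_max = arccos|n̂_z| ≈ 82.2°.

≈ 82°N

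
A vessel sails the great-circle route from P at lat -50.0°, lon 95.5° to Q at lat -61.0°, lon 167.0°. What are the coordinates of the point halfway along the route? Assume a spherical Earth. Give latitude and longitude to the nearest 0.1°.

Convert each endpoint to a unit vector on the sphere (x = cos φ cos λ, y = cos φ sin λ, z = sin φ).
The central angle between the endpoints is δ = arccos(p₁·p₂) ≈ 0.694 rad (39.7°).
Interpolate at f = 1/2 with slerp weights a = sin((1−f)δ)/sin δ ≈ 0.532, b = sin(fδ)/sin δ ≈ 0.532.
p = a·p₁ + b·p₂ ≈ (-0.284, 0.398, -0.872); φ = arcsin(p_z) ≈ -60.72°, λ = atan2(p_y, p_x) ≈ 125.49°.

≈ lat -60.7°, lon 125.5°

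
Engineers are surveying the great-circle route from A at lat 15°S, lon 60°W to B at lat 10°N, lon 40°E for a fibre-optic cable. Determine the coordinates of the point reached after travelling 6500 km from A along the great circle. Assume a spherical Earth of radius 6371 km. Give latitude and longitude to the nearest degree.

≈ lat 2°S, lon 2°W

From cos δ = sin φ₁ sin φ₂ + cos φ₁ cos φ₂ cos Δλ, the central angle is δ ≈ 1.783 rad (102.1°). The total great-circle distance is δ·R ≈ 1.783 × 6371 ≈ 11356 km, so the target fraction is f = 6500/11356 ≈ 0.572.
Interpolate at f ≈ 0.572 with slerp weights a = sin((1−f)δ)/sin δ ≈ 0.706, b = sin(fδ)/sin δ ≈ 0.872.
p = a·p₁ + b·p₂ ≈ (0.999, -0.039, -0.031); φ = arcsin(p_z) ≈ -1.80°, λ = atan2(p_y, p_x) ≈ -2.24°.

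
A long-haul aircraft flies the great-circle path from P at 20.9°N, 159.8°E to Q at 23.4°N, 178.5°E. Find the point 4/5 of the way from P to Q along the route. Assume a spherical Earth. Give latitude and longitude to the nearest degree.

≈ 23°N, 175°E

Write both endpoints as unit vectors p₁, p₂ with components (cos φ cos λ, cos φ sin λ, sin φ).
The central angle between the endpoints is δ = arccos(p₁·p₂) ≈ 0.305 rad (17.5°).
Interpolate at f = 4/5 with slerp weights a = sin((1−f)δ)/sin δ ≈ 0.203, b = sin(fδ)/sin δ ≈ 0.805.
p = a·p₁ + b·p₂ ≈ (-0.916, 0.085, 0.392); φ = arcsin(p_z) ≈ 23.07°, λ = atan2(p_y, p_x) ≈ 174.71°.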